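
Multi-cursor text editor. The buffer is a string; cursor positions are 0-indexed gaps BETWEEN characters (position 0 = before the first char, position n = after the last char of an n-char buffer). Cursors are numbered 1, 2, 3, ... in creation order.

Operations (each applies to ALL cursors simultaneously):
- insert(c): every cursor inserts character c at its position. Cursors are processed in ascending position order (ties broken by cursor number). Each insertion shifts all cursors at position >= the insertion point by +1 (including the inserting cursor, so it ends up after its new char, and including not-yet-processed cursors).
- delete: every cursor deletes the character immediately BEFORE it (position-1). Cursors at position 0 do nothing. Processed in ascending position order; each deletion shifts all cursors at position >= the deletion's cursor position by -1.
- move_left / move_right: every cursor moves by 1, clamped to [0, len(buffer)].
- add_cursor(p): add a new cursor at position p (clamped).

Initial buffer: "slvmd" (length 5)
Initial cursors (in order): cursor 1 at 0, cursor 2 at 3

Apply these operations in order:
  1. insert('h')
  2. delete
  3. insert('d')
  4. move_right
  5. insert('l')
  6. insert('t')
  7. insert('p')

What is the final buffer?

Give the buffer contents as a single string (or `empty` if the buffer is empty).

Answer: dsltplvdmltpd

Derivation:
After op 1 (insert('h')): buffer="hslvhmd" (len 7), cursors c1@1 c2@5, authorship 1...2..
After op 2 (delete): buffer="slvmd" (len 5), cursors c1@0 c2@3, authorship .....
After op 3 (insert('d')): buffer="dslvdmd" (len 7), cursors c1@1 c2@5, authorship 1...2..
After op 4 (move_right): buffer="dslvdmd" (len 7), cursors c1@2 c2@6, authorship 1...2..
After op 5 (insert('l')): buffer="dsllvdmld" (len 9), cursors c1@3 c2@8, authorship 1.1..2.2.
After op 6 (insert('t')): buffer="dsltlvdmltd" (len 11), cursors c1@4 c2@10, authorship 1.11..2.22.
After op 7 (insert('p')): buffer="dsltplvdmltpd" (len 13), cursors c1@5 c2@12, authorship 1.111..2.222.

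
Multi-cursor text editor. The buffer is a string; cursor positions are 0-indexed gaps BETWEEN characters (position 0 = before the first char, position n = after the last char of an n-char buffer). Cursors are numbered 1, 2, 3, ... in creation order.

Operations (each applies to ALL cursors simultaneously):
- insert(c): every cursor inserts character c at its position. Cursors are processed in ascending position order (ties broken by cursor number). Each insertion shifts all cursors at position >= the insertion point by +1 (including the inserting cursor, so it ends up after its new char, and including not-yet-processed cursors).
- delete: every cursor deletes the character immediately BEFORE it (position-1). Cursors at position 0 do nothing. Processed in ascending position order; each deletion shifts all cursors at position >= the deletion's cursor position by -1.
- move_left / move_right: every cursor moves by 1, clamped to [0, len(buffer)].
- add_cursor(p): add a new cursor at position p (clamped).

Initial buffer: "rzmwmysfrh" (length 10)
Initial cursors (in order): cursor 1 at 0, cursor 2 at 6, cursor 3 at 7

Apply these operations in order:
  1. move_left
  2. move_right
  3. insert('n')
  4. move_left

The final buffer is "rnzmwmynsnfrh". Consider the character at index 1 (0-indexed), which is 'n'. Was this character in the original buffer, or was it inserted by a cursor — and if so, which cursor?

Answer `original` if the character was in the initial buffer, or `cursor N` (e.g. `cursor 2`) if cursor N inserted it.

After op 1 (move_left): buffer="rzmwmysfrh" (len 10), cursors c1@0 c2@5 c3@6, authorship ..........
After op 2 (move_right): buffer="rzmwmysfrh" (len 10), cursors c1@1 c2@6 c3@7, authorship ..........
After op 3 (insert('n')): buffer="rnzmwmynsnfrh" (len 13), cursors c1@2 c2@8 c3@10, authorship .1.....2.3...
After op 4 (move_left): buffer="rnzmwmynsnfrh" (len 13), cursors c1@1 c2@7 c3@9, authorship .1.....2.3...
Authorship (.=original, N=cursor N): . 1 . . . . . 2 . 3 . . .
Index 1: author = 1

Answer: cursor 1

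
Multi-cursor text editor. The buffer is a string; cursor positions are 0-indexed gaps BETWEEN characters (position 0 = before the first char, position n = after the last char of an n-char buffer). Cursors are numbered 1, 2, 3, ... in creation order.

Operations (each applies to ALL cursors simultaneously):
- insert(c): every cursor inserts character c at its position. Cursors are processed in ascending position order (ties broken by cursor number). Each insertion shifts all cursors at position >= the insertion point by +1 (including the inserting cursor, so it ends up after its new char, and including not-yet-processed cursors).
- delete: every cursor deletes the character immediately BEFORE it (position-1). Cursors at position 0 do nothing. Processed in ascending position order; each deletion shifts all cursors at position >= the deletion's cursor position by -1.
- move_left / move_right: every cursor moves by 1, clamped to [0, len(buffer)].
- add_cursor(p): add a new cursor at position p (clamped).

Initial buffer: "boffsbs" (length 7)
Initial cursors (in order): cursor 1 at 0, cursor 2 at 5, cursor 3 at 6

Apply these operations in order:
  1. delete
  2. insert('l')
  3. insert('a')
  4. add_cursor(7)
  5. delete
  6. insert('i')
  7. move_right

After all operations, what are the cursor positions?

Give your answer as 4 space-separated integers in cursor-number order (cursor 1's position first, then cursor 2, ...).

After op 1 (delete): buffer="boffs" (len 5), cursors c1@0 c2@4 c3@4, authorship .....
After op 2 (insert('l')): buffer="lbofflls" (len 8), cursors c1@1 c2@7 c3@7, authorship 1....23.
After op 3 (insert('a')): buffer="laboffllaas" (len 11), cursors c1@2 c2@10 c3@10, authorship 11....2323.
After op 4 (add_cursor(7)): buffer="laboffllaas" (len 11), cursors c1@2 c4@7 c2@10 c3@10, authorship 11....2323.
After op 5 (delete): buffer="lboffls" (len 7), cursors c1@1 c4@5 c2@6 c3@6, authorship 1....3.
After op 6 (insert('i')): buffer="liboffiliis" (len 11), cursors c1@2 c4@7 c2@10 c3@10, authorship 11....4323.
After op 7 (move_right): buffer="liboffiliis" (len 11), cursors c1@3 c4@8 c2@11 c3@11, authorship 11....4323.

Answer: 3 11 11 8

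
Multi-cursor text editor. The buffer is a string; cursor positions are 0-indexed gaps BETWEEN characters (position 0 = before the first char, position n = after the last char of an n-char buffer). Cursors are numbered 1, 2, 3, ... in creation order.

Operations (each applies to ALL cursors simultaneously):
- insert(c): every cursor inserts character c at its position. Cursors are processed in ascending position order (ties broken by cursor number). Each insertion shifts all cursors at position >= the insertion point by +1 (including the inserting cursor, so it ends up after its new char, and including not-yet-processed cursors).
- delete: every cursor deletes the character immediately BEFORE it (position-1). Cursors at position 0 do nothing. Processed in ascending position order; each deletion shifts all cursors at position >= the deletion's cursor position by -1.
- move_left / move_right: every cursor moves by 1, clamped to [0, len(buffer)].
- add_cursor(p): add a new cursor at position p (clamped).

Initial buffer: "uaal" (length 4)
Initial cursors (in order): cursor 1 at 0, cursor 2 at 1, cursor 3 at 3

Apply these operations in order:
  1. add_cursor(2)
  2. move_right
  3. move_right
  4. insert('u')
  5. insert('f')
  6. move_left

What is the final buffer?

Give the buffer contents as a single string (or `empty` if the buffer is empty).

After op 1 (add_cursor(2)): buffer="uaal" (len 4), cursors c1@0 c2@1 c4@2 c3@3, authorship ....
After op 2 (move_right): buffer="uaal" (len 4), cursors c1@1 c2@2 c4@3 c3@4, authorship ....
After op 3 (move_right): buffer="uaal" (len 4), cursors c1@2 c2@3 c3@4 c4@4, authorship ....
After op 4 (insert('u')): buffer="uauauluu" (len 8), cursors c1@3 c2@5 c3@8 c4@8, authorship ..1.2.34
After op 5 (insert('f')): buffer="uaufaufluuff" (len 12), cursors c1@4 c2@7 c3@12 c4@12, authorship ..11.22.3434
After op 6 (move_left): buffer="uaufaufluuff" (len 12), cursors c1@3 c2@6 c3@11 c4@11, authorship ..11.22.3434

Answer: uaufaufluuff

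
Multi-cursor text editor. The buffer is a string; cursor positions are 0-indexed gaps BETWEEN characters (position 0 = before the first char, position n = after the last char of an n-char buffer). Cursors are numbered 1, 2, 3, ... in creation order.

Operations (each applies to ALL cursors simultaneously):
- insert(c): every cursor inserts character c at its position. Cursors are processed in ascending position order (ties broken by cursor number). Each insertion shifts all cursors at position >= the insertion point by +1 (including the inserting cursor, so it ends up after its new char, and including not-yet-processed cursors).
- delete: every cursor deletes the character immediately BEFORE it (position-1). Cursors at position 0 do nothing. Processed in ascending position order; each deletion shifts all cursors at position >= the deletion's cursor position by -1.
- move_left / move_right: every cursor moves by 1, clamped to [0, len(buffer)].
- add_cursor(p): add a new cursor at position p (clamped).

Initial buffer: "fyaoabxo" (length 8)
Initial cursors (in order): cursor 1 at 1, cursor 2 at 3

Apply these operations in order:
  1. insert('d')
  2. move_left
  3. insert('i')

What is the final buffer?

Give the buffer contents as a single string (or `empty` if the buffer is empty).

After op 1 (insert('d')): buffer="fdyadoabxo" (len 10), cursors c1@2 c2@5, authorship .1..2.....
After op 2 (move_left): buffer="fdyadoabxo" (len 10), cursors c1@1 c2@4, authorship .1..2.....
After op 3 (insert('i')): buffer="fidyaidoabxo" (len 12), cursors c1@2 c2@6, authorship .11..22.....

Answer: fidyaidoabxo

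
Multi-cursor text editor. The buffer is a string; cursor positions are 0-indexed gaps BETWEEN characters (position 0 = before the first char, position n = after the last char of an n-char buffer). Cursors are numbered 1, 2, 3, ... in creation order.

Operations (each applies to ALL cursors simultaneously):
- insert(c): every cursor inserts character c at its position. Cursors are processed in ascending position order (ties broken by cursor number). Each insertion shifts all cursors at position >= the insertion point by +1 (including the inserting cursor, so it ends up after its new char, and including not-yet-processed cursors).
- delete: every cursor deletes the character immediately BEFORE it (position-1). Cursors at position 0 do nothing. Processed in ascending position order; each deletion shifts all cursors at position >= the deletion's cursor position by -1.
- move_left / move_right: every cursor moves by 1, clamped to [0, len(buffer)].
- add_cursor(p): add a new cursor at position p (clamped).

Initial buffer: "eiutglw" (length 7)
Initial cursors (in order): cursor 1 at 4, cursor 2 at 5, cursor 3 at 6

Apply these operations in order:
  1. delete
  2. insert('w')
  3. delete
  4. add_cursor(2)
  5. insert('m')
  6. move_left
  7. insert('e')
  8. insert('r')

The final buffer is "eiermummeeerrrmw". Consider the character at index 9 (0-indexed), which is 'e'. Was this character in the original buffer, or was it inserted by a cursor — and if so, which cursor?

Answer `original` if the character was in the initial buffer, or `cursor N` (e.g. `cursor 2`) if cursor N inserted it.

After op 1 (delete): buffer="eiuw" (len 4), cursors c1@3 c2@3 c3@3, authorship ....
After op 2 (insert('w')): buffer="eiuwwww" (len 7), cursors c1@6 c2@6 c3@6, authorship ...123.
After op 3 (delete): buffer="eiuw" (len 4), cursors c1@3 c2@3 c3@3, authorship ....
After op 4 (add_cursor(2)): buffer="eiuw" (len 4), cursors c4@2 c1@3 c2@3 c3@3, authorship ....
After op 5 (insert('m')): buffer="eimummmw" (len 8), cursors c4@3 c1@7 c2@7 c3@7, authorship ..4.123.
After op 6 (move_left): buffer="eimummmw" (len 8), cursors c4@2 c1@6 c2@6 c3@6, authorship ..4.123.
After op 7 (insert('e')): buffer="eiemummeeemw" (len 12), cursors c4@3 c1@10 c2@10 c3@10, authorship ..44.121233.
After op 8 (insert('r')): buffer="eiermummeeerrrmw" (len 16), cursors c4@4 c1@14 c2@14 c3@14, authorship ..444.121231233.
Authorship (.=original, N=cursor N): . . 4 4 4 . 1 2 1 2 3 1 2 3 3 .
Index 9: author = 2

Answer: cursor 2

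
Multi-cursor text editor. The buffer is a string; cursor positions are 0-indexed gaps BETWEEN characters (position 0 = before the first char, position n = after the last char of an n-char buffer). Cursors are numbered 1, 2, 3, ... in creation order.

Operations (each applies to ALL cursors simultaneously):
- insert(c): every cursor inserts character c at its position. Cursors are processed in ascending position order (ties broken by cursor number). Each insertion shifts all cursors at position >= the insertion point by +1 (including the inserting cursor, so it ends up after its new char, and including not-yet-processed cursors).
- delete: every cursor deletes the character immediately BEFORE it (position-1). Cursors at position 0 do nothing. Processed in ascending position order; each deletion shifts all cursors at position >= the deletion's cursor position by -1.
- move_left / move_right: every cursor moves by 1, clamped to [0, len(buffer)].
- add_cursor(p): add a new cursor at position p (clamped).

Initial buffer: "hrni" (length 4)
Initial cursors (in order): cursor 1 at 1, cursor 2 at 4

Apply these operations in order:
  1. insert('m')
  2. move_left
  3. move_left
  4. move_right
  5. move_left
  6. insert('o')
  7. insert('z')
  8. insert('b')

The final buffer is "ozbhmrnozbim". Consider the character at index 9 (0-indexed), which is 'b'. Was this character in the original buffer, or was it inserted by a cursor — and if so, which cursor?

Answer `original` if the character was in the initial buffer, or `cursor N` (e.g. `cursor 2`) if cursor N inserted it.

After op 1 (insert('m')): buffer="hmrnim" (len 6), cursors c1@2 c2@6, authorship .1...2
After op 2 (move_left): buffer="hmrnim" (len 6), cursors c1@1 c2@5, authorship .1...2
After op 3 (move_left): buffer="hmrnim" (len 6), cursors c1@0 c2@4, authorship .1...2
After op 4 (move_right): buffer="hmrnim" (len 6), cursors c1@1 c2@5, authorship .1...2
After op 5 (move_left): buffer="hmrnim" (len 6), cursors c1@0 c2@4, authorship .1...2
After op 6 (insert('o')): buffer="ohmrnoim" (len 8), cursors c1@1 c2@6, authorship 1.1..2.2
After op 7 (insert('z')): buffer="ozhmrnozim" (len 10), cursors c1@2 c2@8, authorship 11.1..22.2
After op 8 (insert('b')): buffer="ozbhmrnozbim" (len 12), cursors c1@3 c2@10, authorship 111.1..222.2
Authorship (.=original, N=cursor N): 1 1 1 . 1 . . 2 2 2 . 2
Index 9: author = 2

Answer: cursor 2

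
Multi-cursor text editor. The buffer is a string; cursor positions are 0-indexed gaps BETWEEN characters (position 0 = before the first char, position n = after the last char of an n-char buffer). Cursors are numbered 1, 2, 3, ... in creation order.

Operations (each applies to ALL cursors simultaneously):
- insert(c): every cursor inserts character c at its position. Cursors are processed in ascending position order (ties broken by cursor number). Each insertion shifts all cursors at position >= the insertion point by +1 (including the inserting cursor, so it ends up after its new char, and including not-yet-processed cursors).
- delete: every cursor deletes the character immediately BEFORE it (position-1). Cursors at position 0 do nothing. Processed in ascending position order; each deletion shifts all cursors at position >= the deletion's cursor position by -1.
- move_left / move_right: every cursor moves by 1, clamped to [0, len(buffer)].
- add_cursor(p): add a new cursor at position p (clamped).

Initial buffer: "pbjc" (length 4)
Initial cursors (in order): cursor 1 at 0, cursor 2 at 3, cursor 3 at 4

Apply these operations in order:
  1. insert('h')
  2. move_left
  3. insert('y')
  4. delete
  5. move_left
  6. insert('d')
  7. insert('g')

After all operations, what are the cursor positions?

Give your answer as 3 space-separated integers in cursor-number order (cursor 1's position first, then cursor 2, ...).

After op 1 (insert('h')): buffer="hpbjhch" (len 7), cursors c1@1 c2@5 c3@7, authorship 1...2.3
After op 2 (move_left): buffer="hpbjhch" (len 7), cursors c1@0 c2@4 c3@6, authorship 1...2.3
After op 3 (insert('y')): buffer="yhpbjyhcyh" (len 10), cursors c1@1 c2@6 c3@9, authorship 11...22.33
After op 4 (delete): buffer="hpbjhch" (len 7), cursors c1@0 c2@4 c3@6, authorship 1...2.3
After op 5 (move_left): buffer="hpbjhch" (len 7), cursors c1@0 c2@3 c3@5, authorship 1...2.3
After op 6 (insert('d')): buffer="dhpbdjhdch" (len 10), cursors c1@1 c2@5 c3@8, authorship 11..2.23.3
After op 7 (insert('g')): buffer="dghpbdgjhdgch" (len 13), cursors c1@2 c2@7 c3@11, authorship 111..22.233.3

Answer: 2 7 11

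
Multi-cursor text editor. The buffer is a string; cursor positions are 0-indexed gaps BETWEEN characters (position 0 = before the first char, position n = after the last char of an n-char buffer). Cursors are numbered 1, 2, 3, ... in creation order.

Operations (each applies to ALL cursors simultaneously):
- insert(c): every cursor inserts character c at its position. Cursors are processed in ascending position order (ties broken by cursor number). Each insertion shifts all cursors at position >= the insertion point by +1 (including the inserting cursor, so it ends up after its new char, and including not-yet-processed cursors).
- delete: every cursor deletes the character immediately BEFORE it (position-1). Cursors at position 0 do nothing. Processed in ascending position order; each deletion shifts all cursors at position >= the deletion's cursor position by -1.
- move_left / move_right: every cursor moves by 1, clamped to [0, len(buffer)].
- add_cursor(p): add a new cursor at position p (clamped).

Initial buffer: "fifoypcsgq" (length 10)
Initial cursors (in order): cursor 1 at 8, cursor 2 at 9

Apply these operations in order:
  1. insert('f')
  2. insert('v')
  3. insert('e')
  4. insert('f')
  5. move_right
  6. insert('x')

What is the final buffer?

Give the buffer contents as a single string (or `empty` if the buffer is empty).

After op 1 (insert('f')): buffer="fifoypcsfgfq" (len 12), cursors c1@9 c2@11, authorship ........1.2.
After op 2 (insert('v')): buffer="fifoypcsfvgfvq" (len 14), cursors c1@10 c2@13, authorship ........11.22.
After op 3 (insert('e')): buffer="fifoypcsfvegfveq" (len 16), cursors c1@11 c2@15, authorship ........111.222.
After op 4 (insert('f')): buffer="fifoypcsfvefgfvefq" (len 18), cursors c1@12 c2@17, authorship ........1111.2222.
After op 5 (move_right): buffer="fifoypcsfvefgfvefq" (len 18), cursors c1@13 c2@18, authorship ........1111.2222.
After op 6 (insert('x')): buffer="fifoypcsfvefgxfvefqx" (len 20), cursors c1@14 c2@20, authorship ........1111.12222.2

Answer: fifoypcsfvefgxfvefqx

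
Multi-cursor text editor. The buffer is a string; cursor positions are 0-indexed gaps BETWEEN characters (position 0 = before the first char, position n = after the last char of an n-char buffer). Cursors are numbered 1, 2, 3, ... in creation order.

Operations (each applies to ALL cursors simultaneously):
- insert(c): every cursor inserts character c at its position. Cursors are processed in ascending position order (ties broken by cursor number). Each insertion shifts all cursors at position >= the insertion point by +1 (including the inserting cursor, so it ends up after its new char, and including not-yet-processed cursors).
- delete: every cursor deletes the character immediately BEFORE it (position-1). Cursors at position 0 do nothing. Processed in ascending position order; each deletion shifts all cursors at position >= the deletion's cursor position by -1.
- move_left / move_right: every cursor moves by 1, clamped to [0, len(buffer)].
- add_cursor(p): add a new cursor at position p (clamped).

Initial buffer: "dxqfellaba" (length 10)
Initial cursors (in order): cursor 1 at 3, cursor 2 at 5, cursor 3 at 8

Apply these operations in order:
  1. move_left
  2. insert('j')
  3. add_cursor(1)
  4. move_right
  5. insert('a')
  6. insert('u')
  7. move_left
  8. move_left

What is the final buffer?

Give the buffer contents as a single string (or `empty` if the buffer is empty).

Answer: dxaujqaufjeaulljaauba

Derivation:
After op 1 (move_left): buffer="dxqfellaba" (len 10), cursors c1@2 c2@4 c3@7, authorship ..........
After op 2 (insert('j')): buffer="dxjqfjelljaba" (len 13), cursors c1@3 c2@6 c3@10, authorship ..1..2...3...
After op 3 (add_cursor(1)): buffer="dxjqfjelljaba" (len 13), cursors c4@1 c1@3 c2@6 c3@10, authorship ..1..2...3...
After op 4 (move_right): buffer="dxjqfjelljaba" (len 13), cursors c4@2 c1@4 c2@7 c3@11, authorship ..1..2...3...
After op 5 (insert('a')): buffer="dxajqafjealljaaba" (len 17), cursors c4@3 c1@6 c2@10 c3@15, authorship ..41.1.2.2..3.3..
After op 6 (insert('u')): buffer="dxaujqaufjeaulljaauba" (len 21), cursors c4@4 c1@8 c2@13 c3@19, authorship ..441.11.2.22..3.33..
After op 7 (move_left): buffer="dxaujqaufjeaulljaauba" (len 21), cursors c4@3 c1@7 c2@12 c3@18, authorship ..441.11.2.22..3.33..
After op 8 (move_left): buffer="dxaujqaufjeaulljaauba" (len 21), cursors c4@2 c1@6 c2@11 c3@17, authorship ..441.11.2.22..3.33..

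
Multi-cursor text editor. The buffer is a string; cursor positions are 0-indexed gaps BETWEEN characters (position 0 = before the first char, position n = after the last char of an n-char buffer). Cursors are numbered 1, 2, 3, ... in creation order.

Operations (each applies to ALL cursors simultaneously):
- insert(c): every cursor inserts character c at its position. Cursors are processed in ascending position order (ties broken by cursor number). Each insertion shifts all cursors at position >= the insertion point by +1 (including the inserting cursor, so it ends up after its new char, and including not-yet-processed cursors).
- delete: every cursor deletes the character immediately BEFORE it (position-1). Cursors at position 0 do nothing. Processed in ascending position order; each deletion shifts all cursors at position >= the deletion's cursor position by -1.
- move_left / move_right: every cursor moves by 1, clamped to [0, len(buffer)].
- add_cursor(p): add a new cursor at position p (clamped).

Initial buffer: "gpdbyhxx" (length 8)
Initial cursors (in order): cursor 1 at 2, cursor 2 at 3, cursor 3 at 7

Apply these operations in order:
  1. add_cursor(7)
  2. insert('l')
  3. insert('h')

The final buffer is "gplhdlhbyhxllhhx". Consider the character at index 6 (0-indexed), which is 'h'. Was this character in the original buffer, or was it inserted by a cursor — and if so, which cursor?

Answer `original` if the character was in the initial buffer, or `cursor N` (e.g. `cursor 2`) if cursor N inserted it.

After op 1 (add_cursor(7)): buffer="gpdbyhxx" (len 8), cursors c1@2 c2@3 c3@7 c4@7, authorship ........
After op 2 (insert('l')): buffer="gpldlbyhxllx" (len 12), cursors c1@3 c2@5 c3@11 c4@11, authorship ..1.2....34.
After op 3 (insert('h')): buffer="gplhdlhbyhxllhhx" (len 16), cursors c1@4 c2@7 c3@15 c4@15, authorship ..11.22....3434.
Authorship (.=original, N=cursor N): . . 1 1 . 2 2 . . . . 3 4 3 4 .
Index 6: author = 2

Answer: cursor 2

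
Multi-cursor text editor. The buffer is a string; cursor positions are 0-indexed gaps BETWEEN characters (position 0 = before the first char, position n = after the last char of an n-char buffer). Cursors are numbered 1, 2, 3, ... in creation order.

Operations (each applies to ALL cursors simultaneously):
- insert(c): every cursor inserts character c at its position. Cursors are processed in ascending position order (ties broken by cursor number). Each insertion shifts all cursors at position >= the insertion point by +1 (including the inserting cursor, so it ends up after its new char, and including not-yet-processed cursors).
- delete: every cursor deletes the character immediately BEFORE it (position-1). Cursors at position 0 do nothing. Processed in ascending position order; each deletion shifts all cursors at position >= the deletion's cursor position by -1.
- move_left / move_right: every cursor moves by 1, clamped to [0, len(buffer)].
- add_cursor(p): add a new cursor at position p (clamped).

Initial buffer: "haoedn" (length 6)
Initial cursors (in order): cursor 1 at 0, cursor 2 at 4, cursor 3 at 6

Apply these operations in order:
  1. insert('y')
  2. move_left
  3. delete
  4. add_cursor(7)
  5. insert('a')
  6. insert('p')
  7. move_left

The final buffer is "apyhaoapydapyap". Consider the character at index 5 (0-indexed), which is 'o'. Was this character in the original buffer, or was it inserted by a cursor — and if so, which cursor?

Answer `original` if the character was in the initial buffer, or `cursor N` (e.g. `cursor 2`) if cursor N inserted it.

Answer: original

Derivation:
After op 1 (insert('y')): buffer="yhaoeydny" (len 9), cursors c1@1 c2@6 c3@9, authorship 1....2..3
After op 2 (move_left): buffer="yhaoeydny" (len 9), cursors c1@0 c2@5 c3@8, authorship 1....2..3
After op 3 (delete): buffer="yhaoydy" (len 7), cursors c1@0 c2@4 c3@6, authorship 1...2.3
After op 4 (add_cursor(7)): buffer="yhaoydy" (len 7), cursors c1@0 c2@4 c3@6 c4@7, authorship 1...2.3
After op 5 (insert('a')): buffer="ayhaoaydaya" (len 11), cursors c1@1 c2@6 c3@9 c4@11, authorship 11...22.334
After op 6 (insert('p')): buffer="apyhaoapydapyap" (len 15), cursors c1@2 c2@8 c3@12 c4@15, authorship 111...222.33344
After op 7 (move_left): buffer="apyhaoapydapyap" (len 15), cursors c1@1 c2@7 c3@11 c4@14, authorship 111...222.33344
Authorship (.=original, N=cursor N): 1 1 1 . . . 2 2 2 . 3 3 3 4 4
Index 5: author = original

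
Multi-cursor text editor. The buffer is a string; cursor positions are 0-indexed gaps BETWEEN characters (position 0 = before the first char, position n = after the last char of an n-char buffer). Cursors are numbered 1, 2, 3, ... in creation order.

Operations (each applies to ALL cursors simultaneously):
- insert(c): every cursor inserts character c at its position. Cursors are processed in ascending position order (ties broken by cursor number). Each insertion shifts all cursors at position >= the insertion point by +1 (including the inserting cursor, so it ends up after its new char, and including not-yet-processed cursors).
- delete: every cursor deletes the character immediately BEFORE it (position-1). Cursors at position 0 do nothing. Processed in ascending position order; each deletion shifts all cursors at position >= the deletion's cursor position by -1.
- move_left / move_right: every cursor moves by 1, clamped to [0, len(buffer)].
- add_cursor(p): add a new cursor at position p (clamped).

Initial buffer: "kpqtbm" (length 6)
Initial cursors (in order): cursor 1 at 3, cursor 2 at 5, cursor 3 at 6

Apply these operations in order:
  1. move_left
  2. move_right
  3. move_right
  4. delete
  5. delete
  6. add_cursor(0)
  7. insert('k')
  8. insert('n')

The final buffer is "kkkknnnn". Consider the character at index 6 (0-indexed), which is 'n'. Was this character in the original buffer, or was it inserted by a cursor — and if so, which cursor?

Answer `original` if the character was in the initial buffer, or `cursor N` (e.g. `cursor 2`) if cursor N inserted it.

Answer: cursor 3

Derivation:
After op 1 (move_left): buffer="kpqtbm" (len 6), cursors c1@2 c2@4 c3@5, authorship ......
After op 2 (move_right): buffer="kpqtbm" (len 6), cursors c1@3 c2@5 c3@6, authorship ......
After op 3 (move_right): buffer="kpqtbm" (len 6), cursors c1@4 c2@6 c3@6, authorship ......
After op 4 (delete): buffer="kpq" (len 3), cursors c1@3 c2@3 c3@3, authorship ...
After op 5 (delete): buffer="" (len 0), cursors c1@0 c2@0 c3@0, authorship 
After op 6 (add_cursor(0)): buffer="" (len 0), cursors c1@0 c2@0 c3@0 c4@0, authorship 
After op 7 (insert('k')): buffer="kkkk" (len 4), cursors c1@4 c2@4 c3@4 c4@4, authorship 1234
After op 8 (insert('n')): buffer="kkkknnnn" (len 8), cursors c1@8 c2@8 c3@8 c4@8, authorship 12341234
Authorship (.=original, N=cursor N): 1 2 3 4 1 2 3 4
Index 6: author = 3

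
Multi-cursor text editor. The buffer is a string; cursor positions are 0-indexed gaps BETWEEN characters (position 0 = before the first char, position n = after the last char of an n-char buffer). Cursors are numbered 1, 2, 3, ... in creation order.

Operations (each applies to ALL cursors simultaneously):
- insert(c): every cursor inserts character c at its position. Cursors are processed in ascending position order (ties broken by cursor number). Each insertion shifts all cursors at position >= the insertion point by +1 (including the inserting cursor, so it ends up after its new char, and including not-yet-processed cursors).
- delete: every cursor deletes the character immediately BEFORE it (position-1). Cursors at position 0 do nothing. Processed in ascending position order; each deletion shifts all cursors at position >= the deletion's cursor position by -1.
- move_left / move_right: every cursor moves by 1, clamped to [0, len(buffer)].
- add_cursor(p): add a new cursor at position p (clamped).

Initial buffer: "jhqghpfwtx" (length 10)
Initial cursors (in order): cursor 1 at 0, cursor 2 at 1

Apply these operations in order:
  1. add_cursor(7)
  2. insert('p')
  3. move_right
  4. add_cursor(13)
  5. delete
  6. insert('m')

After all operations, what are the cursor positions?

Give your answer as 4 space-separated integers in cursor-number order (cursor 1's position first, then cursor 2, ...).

After op 1 (add_cursor(7)): buffer="jhqghpfwtx" (len 10), cursors c1@0 c2@1 c3@7, authorship ..........
After op 2 (insert('p')): buffer="pjphqghpfpwtx" (len 13), cursors c1@1 c2@3 c3@10, authorship 1.2......3...
After op 3 (move_right): buffer="pjphqghpfpwtx" (len 13), cursors c1@2 c2@4 c3@11, authorship 1.2......3...
After op 4 (add_cursor(13)): buffer="pjphqghpfpwtx" (len 13), cursors c1@2 c2@4 c3@11 c4@13, authorship 1.2......3...
After op 5 (delete): buffer="ppqghpfpt" (len 9), cursors c1@1 c2@2 c3@8 c4@9, authorship 12.....3.
After op 6 (insert('m')): buffer="pmpmqghpfpmtm" (len 13), cursors c1@2 c2@4 c3@11 c4@13, authorship 1122.....33.4

Answer: 2 4 11 13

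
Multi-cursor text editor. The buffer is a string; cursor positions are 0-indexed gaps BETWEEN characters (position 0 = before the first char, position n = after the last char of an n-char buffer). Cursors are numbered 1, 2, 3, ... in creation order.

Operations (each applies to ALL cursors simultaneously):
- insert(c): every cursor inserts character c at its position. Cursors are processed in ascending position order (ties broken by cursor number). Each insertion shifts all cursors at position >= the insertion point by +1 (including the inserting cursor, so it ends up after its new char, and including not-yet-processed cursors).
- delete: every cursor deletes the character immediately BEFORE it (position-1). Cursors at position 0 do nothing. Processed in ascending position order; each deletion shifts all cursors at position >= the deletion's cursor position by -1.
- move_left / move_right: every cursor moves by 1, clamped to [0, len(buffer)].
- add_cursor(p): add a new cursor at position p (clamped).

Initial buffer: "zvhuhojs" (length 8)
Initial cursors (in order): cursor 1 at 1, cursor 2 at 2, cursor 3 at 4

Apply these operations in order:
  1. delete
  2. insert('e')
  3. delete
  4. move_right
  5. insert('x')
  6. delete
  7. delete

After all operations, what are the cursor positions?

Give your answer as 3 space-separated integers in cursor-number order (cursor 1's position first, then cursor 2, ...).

Answer: 0 0 0

Derivation:
After op 1 (delete): buffer="hhojs" (len 5), cursors c1@0 c2@0 c3@1, authorship .....
After op 2 (insert('e')): buffer="eehehojs" (len 8), cursors c1@2 c2@2 c3@4, authorship 12.3....
After op 3 (delete): buffer="hhojs" (len 5), cursors c1@0 c2@0 c3@1, authorship .....
After op 4 (move_right): buffer="hhojs" (len 5), cursors c1@1 c2@1 c3@2, authorship .....
After op 5 (insert('x')): buffer="hxxhxojs" (len 8), cursors c1@3 c2@3 c3@5, authorship .12.3...
After op 6 (delete): buffer="hhojs" (len 5), cursors c1@1 c2@1 c3@2, authorship .....
After op 7 (delete): buffer="ojs" (len 3), cursors c1@0 c2@0 c3@0, authorship ...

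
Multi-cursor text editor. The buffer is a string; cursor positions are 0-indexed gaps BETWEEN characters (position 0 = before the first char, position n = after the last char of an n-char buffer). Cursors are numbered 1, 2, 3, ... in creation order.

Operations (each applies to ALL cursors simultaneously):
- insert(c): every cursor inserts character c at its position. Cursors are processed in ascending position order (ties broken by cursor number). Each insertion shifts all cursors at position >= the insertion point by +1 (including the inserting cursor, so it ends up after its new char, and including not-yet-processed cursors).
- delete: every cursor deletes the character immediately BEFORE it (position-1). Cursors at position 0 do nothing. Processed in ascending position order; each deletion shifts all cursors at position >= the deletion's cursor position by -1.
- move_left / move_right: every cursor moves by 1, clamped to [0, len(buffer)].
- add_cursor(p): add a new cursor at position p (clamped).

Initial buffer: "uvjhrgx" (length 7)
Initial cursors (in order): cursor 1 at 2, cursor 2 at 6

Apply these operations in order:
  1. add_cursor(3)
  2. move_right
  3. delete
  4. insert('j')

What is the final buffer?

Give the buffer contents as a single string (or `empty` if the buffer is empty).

Answer: uvjjrgj

Derivation:
After op 1 (add_cursor(3)): buffer="uvjhrgx" (len 7), cursors c1@2 c3@3 c2@6, authorship .......
After op 2 (move_right): buffer="uvjhrgx" (len 7), cursors c1@3 c3@4 c2@7, authorship .......
After op 3 (delete): buffer="uvrg" (len 4), cursors c1@2 c3@2 c2@4, authorship ....
After op 4 (insert('j')): buffer="uvjjrgj" (len 7), cursors c1@4 c3@4 c2@7, authorship ..13..2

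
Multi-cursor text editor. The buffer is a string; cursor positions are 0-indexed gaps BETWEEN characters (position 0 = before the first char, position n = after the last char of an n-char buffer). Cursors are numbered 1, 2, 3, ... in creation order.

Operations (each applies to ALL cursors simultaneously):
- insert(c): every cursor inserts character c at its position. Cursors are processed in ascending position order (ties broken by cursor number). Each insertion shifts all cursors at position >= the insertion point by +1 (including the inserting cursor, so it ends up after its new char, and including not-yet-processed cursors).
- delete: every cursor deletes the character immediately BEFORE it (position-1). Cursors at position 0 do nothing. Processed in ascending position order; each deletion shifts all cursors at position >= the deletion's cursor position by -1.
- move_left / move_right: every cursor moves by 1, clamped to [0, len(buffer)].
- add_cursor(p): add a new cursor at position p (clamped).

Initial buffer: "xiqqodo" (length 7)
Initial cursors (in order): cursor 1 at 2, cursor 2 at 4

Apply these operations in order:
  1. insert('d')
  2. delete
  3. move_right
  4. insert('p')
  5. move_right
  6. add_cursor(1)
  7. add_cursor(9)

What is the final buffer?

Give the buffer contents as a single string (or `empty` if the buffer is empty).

Answer: xiqpqopdo

Derivation:
After op 1 (insert('d')): buffer="xidqqdodo" (len 9), cursors c1@3 c2@6, authorship ..1..2...
After op 2 (delete): buffer="xiqqodo" (len 7), cursors c1@2 c2@4, authorship .......
After op 3 (move_right): buffer="xiqqodo" (len 7), cursors c1@3 c2@5, authorship .......
After op 4 (insert('p')): buffer="xiqpqopdo" (len 9), cursors c1@4 c2@7, authorship ...1..2..
After op 5 (move_right): buffer="xiqpqopdo" (len 9), cursors c1@5 c2@8, authorship ...1..2..
After op 6 (add_cursor(1)): buffer="xiqpqopdo" (len 9), cursors c3@1 c1@5 c2@8, authorship ...1..2..
After op 7 (add_cursor(9)): buffer="xiqpqopdo" (len 9), cursors c3@1 c1@5 c2@8 c4@9, authorship ...1..2..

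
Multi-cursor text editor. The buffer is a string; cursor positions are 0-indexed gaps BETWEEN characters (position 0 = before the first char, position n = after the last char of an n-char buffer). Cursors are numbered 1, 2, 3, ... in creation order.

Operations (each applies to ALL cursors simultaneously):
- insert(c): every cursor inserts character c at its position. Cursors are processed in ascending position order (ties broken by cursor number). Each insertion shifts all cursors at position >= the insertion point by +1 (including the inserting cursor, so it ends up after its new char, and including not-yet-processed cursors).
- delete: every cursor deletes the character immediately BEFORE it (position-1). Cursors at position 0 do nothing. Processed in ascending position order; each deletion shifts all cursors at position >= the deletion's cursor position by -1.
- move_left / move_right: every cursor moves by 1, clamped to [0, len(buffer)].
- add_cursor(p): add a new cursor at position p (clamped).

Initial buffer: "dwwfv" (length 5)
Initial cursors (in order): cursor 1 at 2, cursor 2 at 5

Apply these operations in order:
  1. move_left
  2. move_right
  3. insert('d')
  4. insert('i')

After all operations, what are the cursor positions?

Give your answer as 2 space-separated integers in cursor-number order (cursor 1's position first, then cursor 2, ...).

After op 1 (move_left): buffer="dwwfv" (len 5), cursors c1@1 c2@4, authorship .....
After op 2 (move_right): buffer="dwwfv" (len 5), cursors c1@2 c2@5, authorship .....
After op 3 (insert('d')): buffer="dwdwfvd" (len 7), cursors c1@3 c2@7, authorship ..1...2
After op 4 (insert('i')): buffer="dwdiwfvdi" (len 9), cursors c1@4 c2@9, authorship ..11...22

Answer: 4 9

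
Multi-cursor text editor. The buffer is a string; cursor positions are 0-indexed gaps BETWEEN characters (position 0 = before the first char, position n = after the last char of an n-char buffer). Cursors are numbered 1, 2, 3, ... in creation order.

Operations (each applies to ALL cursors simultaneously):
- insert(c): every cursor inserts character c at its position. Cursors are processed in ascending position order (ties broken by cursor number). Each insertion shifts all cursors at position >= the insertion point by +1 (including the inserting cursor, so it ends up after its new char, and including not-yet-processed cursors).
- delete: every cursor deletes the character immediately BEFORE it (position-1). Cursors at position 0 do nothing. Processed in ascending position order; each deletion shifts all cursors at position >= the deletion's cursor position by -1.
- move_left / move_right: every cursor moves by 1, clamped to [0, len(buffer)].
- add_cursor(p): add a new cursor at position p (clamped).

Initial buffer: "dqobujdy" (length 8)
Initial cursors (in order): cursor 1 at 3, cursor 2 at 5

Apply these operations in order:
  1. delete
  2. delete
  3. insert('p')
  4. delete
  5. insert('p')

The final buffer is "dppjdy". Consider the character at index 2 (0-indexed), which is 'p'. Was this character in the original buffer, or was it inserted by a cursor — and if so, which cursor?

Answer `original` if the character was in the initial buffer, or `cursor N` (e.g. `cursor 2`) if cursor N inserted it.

Answer: cursor 2

Derivation:
After op 1 (delete): buffer="dqbjdy" (len 6), cursors c1@2 c2@3, authorship ......
After op 2 (delete): buffer="djdy" (len 4), cursors c1@1 c2@1, authorship ....
After op 3 (insert('p')): buffer="dppjdy" (len 6), cursors c1@3 c2@3, authorship .12...
After op 4 (delete): buffer="djdy" (len 4), cursors c1@1 c2@1, authorship ....
After op 5 (insert('p')): buffer="dppjdy" (len 6), cursors c1@3 c2@3, authorship .12...
Authorship (.=original, N=cursor N): . 1 2 . . .
Index 2: author = 2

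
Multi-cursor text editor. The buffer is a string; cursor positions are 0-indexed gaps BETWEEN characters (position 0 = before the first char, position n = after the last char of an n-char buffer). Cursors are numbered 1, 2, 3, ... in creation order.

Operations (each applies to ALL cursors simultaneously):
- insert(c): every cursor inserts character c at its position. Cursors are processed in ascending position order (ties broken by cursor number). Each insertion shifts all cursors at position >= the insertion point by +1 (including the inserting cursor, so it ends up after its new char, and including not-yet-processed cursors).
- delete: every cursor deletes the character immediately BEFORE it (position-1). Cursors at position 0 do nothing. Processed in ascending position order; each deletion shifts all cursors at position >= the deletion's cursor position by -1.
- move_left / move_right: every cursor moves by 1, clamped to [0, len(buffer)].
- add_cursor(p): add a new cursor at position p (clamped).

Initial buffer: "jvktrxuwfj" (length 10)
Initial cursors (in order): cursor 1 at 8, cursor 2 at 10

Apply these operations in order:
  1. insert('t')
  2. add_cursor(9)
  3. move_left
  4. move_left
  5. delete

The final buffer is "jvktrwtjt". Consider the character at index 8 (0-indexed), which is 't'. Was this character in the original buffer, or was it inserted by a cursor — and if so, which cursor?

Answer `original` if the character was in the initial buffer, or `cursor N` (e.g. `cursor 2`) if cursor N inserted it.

After op 1 (insert('t')): buffer="jvktrxuwtfjt" (len 12), cursors c1@9 c2@12, authorship ........1..2
After op 2 (add_cursor(9)): buffer="jvktrxuwtfjt" (len 12), cursors c1@9 c3@9 c2@12, authorship ........1..2
After op 3 (move_left): buffer="jvktrxuwtfjt" (len 12), cursors c1@8 c3@8 c2@11, authorship ........1..2
After op 4 (move_left): buffer="jvktrxuwtfjt" (len 12), cursors c1@7 c3@7 c2@10, authorship ........1..2
After op 5 (delete): buffer="jvktrwtjt" (len 9), cursors c1@5 c3@5 c2@7, authorship ......1.2
Authorship (.=original, N=cursor N): . . . . . . 1 . 2
Index 8: author = 2

Answer: cursor 2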